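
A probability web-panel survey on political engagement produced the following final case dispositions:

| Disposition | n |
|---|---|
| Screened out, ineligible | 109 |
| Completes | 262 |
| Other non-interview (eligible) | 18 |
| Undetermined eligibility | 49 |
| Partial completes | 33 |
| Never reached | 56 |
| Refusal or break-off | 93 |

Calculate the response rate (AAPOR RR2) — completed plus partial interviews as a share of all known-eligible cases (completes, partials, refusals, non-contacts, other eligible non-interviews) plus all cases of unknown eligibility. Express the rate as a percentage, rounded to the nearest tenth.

Top = 262 + 33 = 295
Base = 262 + 33 + 93 + 56 + 18 + 49 = 511
RR2 = 295 / 511 = 0.5773

57.7%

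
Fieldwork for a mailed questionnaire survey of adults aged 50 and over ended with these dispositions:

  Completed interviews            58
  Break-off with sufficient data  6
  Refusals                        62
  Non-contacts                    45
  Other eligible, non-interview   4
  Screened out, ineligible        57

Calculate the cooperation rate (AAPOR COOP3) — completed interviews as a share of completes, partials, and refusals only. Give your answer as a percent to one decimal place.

46.0%

Numerator = 58
Denom = 58 + 6 + 62 = 126
COOP3 = 58 / 126 = 0.4603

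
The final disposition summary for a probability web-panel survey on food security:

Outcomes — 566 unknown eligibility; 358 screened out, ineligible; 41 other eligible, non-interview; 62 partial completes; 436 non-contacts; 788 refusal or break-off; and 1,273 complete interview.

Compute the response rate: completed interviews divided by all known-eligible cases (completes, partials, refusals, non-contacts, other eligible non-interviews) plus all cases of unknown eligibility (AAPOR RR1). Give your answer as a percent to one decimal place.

40.2%

Top → 1273
Denom → 1273 + 62 + 788 + 436 + 41 + 566 = 3166
RR1 = 1273 / 3166 = 0.4021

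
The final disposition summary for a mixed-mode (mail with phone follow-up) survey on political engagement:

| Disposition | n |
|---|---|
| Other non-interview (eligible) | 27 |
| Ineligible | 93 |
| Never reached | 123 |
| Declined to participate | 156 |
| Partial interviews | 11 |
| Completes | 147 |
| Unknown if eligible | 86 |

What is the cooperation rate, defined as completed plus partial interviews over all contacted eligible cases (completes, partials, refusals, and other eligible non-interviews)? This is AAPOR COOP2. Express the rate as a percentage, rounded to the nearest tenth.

46.3%

Num = 147 + 11 = 158
Denominator = 147 + 11 + 156 + 27 = 341
COOP2 = 158 / 341 = 0.4633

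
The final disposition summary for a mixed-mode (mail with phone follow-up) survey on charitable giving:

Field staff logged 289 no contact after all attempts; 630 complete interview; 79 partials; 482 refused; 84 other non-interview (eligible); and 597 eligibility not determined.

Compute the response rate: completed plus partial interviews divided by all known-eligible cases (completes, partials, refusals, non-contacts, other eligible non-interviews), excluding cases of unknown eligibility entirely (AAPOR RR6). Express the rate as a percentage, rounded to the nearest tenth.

45.3%

Num → 630 + 79 = 709
Denom → 630 + 79 + 482 + 289 + 84 = 1564
RR6 = 709 / 1564 = 0.4533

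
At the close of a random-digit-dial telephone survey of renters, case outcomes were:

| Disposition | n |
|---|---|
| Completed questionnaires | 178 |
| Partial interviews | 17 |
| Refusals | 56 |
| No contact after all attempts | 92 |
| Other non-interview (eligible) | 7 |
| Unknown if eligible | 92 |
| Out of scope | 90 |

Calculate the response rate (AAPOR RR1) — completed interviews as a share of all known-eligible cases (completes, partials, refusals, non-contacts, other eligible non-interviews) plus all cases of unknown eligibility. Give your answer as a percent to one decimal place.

40.3%

Num = 178
Denominator = 178 + 17 + 56 + 92 + 7 + 92 = 442
RR1 = 178 / 442 = 0.4027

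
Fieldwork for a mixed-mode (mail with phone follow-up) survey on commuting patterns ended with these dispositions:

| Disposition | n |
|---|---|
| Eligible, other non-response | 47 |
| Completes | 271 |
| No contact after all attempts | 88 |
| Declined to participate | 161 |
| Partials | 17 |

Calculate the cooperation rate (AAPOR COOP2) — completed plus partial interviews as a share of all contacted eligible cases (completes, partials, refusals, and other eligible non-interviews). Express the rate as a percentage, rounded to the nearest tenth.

Num = 271 + 17 = 288
Base = 271 + 17 + 161 + 47 = 496
COOP2 = 288 / 496 = 0.5806

58.1%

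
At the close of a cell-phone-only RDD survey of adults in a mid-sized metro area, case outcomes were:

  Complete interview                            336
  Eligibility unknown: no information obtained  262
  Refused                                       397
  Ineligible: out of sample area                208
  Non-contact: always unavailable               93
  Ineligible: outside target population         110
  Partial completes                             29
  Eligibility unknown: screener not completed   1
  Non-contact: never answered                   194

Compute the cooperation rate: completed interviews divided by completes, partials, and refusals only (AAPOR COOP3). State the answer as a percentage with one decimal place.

44.1%

Never reached = 194 + 93 = 287
Unknown if eligible = 1 + 262 = 263
Not eligible = 110 + 208 = 318
Num = 336
Denominator = 336 + 29 + 397 = 762
COOP3 = 336 / 762 = 0.4409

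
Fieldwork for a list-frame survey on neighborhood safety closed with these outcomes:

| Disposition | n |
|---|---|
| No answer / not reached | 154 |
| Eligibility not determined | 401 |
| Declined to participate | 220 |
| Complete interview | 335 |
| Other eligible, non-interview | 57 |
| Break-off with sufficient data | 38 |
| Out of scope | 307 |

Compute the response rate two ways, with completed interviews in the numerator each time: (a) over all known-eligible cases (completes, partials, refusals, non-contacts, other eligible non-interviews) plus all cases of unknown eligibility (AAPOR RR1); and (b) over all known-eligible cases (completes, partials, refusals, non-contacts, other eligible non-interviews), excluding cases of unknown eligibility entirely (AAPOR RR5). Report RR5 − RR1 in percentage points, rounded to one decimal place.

Top = 335
Denom = 335 + 38 + 220 + 154 + 57 + 401 = 1205
RR1 = 335 / 1205 = 0.2780
Denom = 335 + 38 + 220 + 154 + 57 = 804
RR5 = 335 / 804 = 0.4167
Difference = 41.67 − 27.80 = 13.87 percentage points

13.9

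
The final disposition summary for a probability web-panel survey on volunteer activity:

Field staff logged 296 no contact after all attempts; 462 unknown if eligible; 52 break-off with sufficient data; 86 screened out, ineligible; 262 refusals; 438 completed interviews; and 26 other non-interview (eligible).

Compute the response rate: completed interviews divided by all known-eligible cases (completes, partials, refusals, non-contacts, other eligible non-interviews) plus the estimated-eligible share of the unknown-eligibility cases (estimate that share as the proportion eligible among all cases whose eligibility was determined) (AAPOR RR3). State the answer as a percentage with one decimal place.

29.2%

Numerator → 438
Determined eligible → 438 + 52 + 262 + 296 + 26 = 1074
e = 1074 / (1074 + 86) = 1074 / 1160 = 0.9259
Estimated eligible among unknowns → 0.9259 × 462 = 427.77
Denominator → 1074 + 427.77 = 1501.77
RR3 = 438 / 1501.77 = 0.2917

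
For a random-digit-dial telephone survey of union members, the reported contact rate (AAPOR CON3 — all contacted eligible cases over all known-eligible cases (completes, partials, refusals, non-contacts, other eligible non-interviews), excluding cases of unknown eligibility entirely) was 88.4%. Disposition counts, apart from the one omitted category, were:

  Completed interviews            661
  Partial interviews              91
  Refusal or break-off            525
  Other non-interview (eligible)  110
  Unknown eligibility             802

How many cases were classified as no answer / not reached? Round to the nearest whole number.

Numerator → 661 + 91 + 525 + 110 = 1387
CON3 = 1387 / D = 0.884
D = 1387 / 0.884 = 1569.0
Rest of base = 1387
no answer / not reached = 1569.0 − 1387 ≈ 182

182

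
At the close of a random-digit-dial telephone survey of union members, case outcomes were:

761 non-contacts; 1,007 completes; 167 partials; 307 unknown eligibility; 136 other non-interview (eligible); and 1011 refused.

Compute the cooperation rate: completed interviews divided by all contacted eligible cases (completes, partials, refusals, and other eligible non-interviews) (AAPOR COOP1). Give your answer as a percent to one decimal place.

Num = 1007
Base = 1007 + 167 + 1011 + 136 = 2321
COOP1 = 1007 / 2321 = 0.4339

43.4%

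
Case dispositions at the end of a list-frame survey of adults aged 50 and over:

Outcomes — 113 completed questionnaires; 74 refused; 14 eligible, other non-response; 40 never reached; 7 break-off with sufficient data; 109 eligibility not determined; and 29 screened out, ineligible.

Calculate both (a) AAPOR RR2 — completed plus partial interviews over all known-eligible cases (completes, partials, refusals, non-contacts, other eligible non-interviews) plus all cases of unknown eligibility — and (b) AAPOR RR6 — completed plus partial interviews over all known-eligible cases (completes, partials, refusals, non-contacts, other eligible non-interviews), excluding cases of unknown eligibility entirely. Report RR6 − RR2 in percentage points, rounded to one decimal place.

14.8

Num = 113 + 7 = 120
Denom = 113 + 7 + 74 + 40 + 14 + 109 = 357
RR2 = 120 / 357 = 0.3361
Denom = 113 + 7 + 74 + 40 + 14 = 248
RR6 = 120 / 248 = 0.4839
Difference = 48.39 − 33.61 = 14.78 percentage points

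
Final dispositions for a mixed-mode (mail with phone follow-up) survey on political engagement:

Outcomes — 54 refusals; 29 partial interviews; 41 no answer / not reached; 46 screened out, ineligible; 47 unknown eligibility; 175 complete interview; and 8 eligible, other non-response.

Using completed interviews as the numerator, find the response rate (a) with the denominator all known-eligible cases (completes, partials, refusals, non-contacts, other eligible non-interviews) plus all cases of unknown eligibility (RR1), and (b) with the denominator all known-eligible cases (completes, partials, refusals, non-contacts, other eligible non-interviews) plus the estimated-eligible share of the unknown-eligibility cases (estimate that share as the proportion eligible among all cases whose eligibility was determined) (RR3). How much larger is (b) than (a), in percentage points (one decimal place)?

0.9

Top = 175
Base = 175 + 29 + 54 + 41 + 8 + 47 = 354
RR1 = 175 / 354 = 0.4944
Known eligible = 175 + 29 + 54 + 41 + 8 = 307
e = 307 / (307 + 46) = 307 / 353 = 0.8697
Estimated eligible among unknowns = 0.8697 × 47 = 40.88
Base = 307 + 40.88 = 347.88
RR3 = 175 / 347.88 = 0.5030
Difference = 50.30 − 49.44 = 0.86 percentage points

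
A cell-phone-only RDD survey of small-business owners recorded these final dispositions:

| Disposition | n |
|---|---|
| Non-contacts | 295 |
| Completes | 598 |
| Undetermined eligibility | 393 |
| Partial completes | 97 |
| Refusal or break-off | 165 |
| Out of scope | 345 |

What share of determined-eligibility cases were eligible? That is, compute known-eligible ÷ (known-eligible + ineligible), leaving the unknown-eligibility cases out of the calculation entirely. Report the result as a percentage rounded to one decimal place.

Known eligible → 598 + 97 + 165 + 295 = 1155
e = 1155 / (1155 + 345) = 1155 / 1500 = 0.7700

77.0%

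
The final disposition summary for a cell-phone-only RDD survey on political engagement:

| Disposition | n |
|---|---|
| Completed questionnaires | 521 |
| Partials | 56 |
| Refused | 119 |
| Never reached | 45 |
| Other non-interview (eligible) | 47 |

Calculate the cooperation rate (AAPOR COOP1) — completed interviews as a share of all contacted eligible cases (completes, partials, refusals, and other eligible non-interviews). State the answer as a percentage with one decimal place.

70.1%

Numerator: 521
Denom: 521 + 56 + 119 + 47 = 743
COOP1 = 521 / 743 = 0.7012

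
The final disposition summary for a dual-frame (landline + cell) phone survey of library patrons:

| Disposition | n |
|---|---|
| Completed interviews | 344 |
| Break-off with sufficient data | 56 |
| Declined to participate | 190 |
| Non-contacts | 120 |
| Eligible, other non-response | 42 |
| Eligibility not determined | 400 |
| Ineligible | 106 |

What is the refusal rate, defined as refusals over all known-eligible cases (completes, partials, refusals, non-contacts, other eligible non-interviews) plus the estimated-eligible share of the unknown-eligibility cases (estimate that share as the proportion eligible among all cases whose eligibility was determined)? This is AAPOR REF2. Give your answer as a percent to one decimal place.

Num = 190
Determined eligible = 344 + 56 + 190 + 120 + 42 = 752
e = 752 / (752 + 106) = 752 / 858 = 0.8765
Estimated eligible among unknowns = 0.8765 × 400 = 350.60
Denominator = 752 + 350.60 = 1102.60
REF2 = 190 / 1102.60 = 0.1723

17.2%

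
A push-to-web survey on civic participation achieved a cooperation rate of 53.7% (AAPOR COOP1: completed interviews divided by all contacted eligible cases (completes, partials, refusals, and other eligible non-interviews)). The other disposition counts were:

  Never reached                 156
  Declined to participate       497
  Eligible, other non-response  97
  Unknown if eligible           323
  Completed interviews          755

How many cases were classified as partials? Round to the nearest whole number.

COOP1 = 755 / D = 0.537
D = 755 / 0.537 = 1406.0
Rest of base = 1349
partials = 1406.0 − 1349 ≈ 57

57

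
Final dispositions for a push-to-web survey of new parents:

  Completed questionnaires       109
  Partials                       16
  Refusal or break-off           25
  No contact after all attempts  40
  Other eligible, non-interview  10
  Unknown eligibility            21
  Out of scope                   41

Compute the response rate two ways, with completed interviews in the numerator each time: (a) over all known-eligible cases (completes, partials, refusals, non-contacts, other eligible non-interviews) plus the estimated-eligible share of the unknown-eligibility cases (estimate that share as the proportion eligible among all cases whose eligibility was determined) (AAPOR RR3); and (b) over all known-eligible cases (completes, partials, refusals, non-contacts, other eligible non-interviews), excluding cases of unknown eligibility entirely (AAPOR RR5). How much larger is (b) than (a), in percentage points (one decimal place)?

4.4

Top: 109
Determined eligible: 109 + 16 + 25 + 40 + 10 = 200
e = 200 / (200 + 41) = 200 / 241 = 0.8299
e × U: 0.8299 × 21 = 17.43
Denominator: 200 + 17.43 = 217.43
RR3 = 109 / 217.43 = 0.5013
Denominator: 109 + 16 + 25 + 40 + 10 = 200
RR5 = 109 / 200 = 0.5450
Difference = 54.50 − 50.13 = 4.37 percentage points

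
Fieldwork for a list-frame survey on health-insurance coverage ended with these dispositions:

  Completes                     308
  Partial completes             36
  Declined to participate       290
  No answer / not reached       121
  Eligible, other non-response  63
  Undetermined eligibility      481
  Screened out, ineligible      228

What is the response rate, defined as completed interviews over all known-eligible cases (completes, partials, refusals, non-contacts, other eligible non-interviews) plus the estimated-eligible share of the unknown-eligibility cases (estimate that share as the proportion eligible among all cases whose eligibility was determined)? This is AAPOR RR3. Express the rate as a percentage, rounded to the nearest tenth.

Numerator → 308
Eligible (known) → 308 + 36 + 290 + 121 + 63 = 818
e = 818 / (818 + 228) = 818 / 1046 = 0.7820
Estimated eligible among unknowns → 0.7820 × 481 = 376.14
Base → 818 + 376.14 = 1194.14
RR3 = 308 / 1194.14 = 0.2579

25.8%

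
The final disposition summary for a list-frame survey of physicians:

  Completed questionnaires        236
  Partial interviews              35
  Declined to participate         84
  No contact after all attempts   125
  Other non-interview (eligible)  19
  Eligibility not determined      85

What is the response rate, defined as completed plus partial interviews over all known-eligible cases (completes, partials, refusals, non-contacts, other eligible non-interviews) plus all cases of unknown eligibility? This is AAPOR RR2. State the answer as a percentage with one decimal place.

Numerator: 236 + 35 = 271
Base: 236 + 35 + 84 + 125 + 19 + 85 = 584
RR2 = 271 / 584 = 0.4640

46.4%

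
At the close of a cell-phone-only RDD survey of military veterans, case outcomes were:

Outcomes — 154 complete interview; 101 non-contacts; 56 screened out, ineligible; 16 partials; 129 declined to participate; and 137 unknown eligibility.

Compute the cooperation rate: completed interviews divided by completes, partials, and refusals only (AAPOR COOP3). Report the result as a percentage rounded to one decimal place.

Numerator → 154
Denom → 154 + 16 + 129 = 299
COOP3 = 154 / 299 = 0.5151

51.5%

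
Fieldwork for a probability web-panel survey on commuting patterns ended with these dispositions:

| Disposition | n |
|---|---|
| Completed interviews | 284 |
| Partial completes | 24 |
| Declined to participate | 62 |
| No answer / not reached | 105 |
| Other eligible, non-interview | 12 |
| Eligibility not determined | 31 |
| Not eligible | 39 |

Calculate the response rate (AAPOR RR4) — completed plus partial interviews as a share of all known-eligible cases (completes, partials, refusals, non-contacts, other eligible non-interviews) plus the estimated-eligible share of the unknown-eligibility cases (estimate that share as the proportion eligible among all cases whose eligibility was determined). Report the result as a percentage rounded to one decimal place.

Num = 284 + 24 = 308
Eligible (known) = 284 + 24 + 62 + 105 + 12 = 487
e = 487 / (487 + 39) = 487 / 526 = 0.9259
Estimated eligible among unknowns = 0.9259 × 31 = 28.70
Denom = 487 + 28.70 = 515.70
RR4 = 308 / 515.70 = 0.5972

59.7%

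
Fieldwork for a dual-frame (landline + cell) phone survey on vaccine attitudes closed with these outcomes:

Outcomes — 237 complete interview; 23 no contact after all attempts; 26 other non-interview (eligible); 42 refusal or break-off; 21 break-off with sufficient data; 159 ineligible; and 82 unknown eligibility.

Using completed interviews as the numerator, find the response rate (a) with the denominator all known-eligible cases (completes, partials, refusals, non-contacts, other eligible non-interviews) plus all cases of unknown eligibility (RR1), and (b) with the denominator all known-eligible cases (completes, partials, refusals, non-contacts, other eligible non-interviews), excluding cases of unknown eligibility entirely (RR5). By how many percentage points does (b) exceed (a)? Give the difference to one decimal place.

Top → 237
Denominator → 237 + 21 + 42 + 23 + 26 + 82 = 431
RR1 = 237 / 431 = 0.5499
Denominator → 237 + 21 + 42 + 23 + 26 = 349
RR5 = 237 / 349 = 0.6791
Difference = 67.91 − 54.99 = 12.92 percentage points

12.9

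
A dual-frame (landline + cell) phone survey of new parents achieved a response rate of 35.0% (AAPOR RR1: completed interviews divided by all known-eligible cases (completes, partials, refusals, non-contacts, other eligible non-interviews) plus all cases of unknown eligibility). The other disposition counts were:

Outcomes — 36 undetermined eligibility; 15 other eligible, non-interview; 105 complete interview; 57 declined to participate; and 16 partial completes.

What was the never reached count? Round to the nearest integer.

RR1 = 105 / D = 0.350
D = 105 / 0.350 = 300.0
Other denominator terms total 229
never reached = 300.0 − 229 ≈ 71

71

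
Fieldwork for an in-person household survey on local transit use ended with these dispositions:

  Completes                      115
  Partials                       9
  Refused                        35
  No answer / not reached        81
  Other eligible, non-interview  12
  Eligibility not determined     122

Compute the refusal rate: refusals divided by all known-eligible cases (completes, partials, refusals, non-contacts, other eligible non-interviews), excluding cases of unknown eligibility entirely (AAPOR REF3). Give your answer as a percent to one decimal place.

13.9%

Num: 35
Denom: 115 + 9 + 35 + 81 + 12 = 252
REF3 = 35 / 252 = 0.1389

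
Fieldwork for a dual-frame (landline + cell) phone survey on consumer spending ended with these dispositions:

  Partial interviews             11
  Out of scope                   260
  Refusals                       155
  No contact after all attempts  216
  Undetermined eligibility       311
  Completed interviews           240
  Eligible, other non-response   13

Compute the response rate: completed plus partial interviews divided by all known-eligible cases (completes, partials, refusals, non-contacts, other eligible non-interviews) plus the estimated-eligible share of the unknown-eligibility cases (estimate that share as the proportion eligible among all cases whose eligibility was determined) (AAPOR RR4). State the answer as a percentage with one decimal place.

Top = 240 + 11 = 251
Determined eligible = 240 + 11 + 155 + 216 + 13 = 635
e = 635 / (635 + 260) = 635 / 895 = 0.7095
Eligible share of unknowns = 0.7095 × 311 = 220.65
Base = 635 + 220.65 = 855.65
RR4 = 251 / 855.65 = 0.2933

29.3%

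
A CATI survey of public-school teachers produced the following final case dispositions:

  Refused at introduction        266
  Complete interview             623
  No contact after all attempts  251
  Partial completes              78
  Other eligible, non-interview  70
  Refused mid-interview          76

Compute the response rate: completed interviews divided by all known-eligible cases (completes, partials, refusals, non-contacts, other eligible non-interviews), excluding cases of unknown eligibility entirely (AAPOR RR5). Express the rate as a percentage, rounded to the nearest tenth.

Declined to participate = 266 + 76 = 342
Num → 623
Base → 623 + 78 + 342 + 251 + 70 = 1364
RR5 = 623 / 1364 = 0.4567

45.7%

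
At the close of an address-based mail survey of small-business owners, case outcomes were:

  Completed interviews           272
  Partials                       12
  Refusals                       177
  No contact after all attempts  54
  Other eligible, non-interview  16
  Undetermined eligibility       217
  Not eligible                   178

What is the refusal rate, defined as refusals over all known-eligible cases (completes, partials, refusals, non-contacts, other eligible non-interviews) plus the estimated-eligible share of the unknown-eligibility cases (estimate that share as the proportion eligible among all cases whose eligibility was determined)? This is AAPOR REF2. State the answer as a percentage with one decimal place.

25.5%

Top: 177
Known eligible: 272 + 12 + 177 + 54 + 16 = 531
e = 531 / (531 + 178) = 531 / 709 = 0.7489
e × U: 0.7489 × 217 = 162.51
Denom: 531 + 162.51 = 693.51
REF2 = 177 / 693.51 = 0.2552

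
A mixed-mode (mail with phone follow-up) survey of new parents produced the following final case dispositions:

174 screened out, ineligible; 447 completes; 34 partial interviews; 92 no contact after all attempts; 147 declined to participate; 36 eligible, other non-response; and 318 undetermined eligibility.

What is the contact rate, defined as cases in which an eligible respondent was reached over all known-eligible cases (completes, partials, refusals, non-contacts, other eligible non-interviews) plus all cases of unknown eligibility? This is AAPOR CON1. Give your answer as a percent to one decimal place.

Numerator: 447 + 34 + 147 + 36 = 664
Denominator: 447 + 34 + 147 + 92 + 36 + 318 = 1074
CON1 = 664 / 1074 = 0.6182

61.8%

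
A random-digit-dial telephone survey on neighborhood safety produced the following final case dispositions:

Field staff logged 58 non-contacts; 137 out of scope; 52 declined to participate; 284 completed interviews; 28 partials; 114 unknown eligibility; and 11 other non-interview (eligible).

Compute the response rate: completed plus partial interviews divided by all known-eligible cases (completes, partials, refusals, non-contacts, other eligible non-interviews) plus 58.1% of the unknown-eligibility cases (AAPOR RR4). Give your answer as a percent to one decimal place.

62.5%

Num → 284 + 28 = 312
Determined eligible → 284 + 28 + 52 + 58 + 11 = 433
e × U → 0.5810 × 114 = 66.23
Denominator → 433 + 66.23 = 499.23
RR4 = 312 / 499.23 = 0.6250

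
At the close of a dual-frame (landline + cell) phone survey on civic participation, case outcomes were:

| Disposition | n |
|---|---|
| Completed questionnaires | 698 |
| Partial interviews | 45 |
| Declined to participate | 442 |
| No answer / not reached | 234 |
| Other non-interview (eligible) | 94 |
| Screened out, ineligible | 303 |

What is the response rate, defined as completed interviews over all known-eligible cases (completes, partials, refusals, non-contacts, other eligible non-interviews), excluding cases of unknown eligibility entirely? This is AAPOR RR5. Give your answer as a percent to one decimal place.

Top: 698
Base: 698 + 45 + 442 + 234 + 94 = 1513
RR5 = 698 / 1513 = 0.4613

46.1%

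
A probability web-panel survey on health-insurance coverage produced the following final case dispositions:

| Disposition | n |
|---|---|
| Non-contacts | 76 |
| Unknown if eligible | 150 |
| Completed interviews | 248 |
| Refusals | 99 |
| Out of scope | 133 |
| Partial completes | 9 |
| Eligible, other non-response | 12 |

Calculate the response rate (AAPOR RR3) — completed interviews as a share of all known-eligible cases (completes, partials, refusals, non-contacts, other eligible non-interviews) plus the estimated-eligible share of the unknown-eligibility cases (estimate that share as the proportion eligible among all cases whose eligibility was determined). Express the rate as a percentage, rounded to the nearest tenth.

44.3%

Top: 248
Determined eligible: 248 + 9 + 99 + 76 + 12 = 444
e = 444 / (444 + 133) = 444 / 577 = 0.7695
Estimated eligible among unknowns: 0.7695 × 150 = 115.42
Base: 444 + 115.42 = 559.42
RR3 = 248 / 559.42 = 0.4433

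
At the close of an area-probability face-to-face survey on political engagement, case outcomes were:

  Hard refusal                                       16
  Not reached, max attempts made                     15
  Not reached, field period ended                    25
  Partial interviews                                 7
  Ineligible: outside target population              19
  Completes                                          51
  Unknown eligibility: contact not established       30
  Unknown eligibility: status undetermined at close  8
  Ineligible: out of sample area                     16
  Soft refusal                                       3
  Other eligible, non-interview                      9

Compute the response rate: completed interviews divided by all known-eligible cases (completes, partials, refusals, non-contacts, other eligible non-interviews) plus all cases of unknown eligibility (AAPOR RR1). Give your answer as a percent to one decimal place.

Declined to participate = 16 + 3 = 19
No answer / not reached = 25 + 15 = 40
Undetermined eligibility = 30 + 8 = 38
Screened out, ineligible = 19 + 16 = 35
Num → 51
Denom → 51 + 7 + 19 + 40 + 9 + 38 = 164
RR1 = 51 / 164 = 0.3110

31.1%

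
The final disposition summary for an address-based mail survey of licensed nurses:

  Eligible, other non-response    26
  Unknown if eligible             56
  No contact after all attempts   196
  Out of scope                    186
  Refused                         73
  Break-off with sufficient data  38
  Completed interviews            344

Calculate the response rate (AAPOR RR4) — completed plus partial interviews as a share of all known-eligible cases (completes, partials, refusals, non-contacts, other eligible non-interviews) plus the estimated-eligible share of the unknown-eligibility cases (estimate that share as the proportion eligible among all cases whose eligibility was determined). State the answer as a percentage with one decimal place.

Num: 344 + 38 = 382
Determined eligible: 344 + 38 + 73 + 196 + 26 = 677
e = 677 / (677 + 186) = 677 / 863 = 0.7845
e × U: 0.7845 × 56 = 43.93
Denom: 677 + 43.93 = 720.93
RR4 = 382 / 720.93 = 0.5299

53.0%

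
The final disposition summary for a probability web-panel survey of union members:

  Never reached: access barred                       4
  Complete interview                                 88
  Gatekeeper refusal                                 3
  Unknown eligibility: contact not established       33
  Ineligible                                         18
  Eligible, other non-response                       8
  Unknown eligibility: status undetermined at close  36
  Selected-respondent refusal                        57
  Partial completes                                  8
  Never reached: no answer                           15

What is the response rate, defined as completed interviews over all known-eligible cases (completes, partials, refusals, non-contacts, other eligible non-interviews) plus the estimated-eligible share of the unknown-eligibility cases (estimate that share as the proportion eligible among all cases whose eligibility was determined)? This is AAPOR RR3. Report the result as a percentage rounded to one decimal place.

Refusals = 3 + 57 = 60
No contact after all attempts = 15 + 4 = 19
Unknown if eligible = 33 + 36 = 69
Num → 88
Determined eligible → 88 + 8 + 60 + 19 + 8 = 183
e = 183 / (183 + 18) = 183 / 201 = 0.9104
Eligible share of unknowns → 0.9104 × 69 = 62.82
Denominator → 183 + 62.82 = 245.82
RR3 = 88 / 245.82 = 0.3580

35.8%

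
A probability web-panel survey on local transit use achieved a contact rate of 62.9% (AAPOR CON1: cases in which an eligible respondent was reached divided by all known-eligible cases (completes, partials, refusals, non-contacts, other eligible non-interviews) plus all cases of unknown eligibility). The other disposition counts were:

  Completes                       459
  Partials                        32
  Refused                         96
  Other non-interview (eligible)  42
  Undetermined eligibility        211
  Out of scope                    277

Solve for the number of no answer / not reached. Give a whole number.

160

Top → 459 + 32 + 96 + 42 = 629
CON1 = 629 / D = 0.629
D = 629 / 0.629 = 1000.0
Rest of base = 840
no answer / not reached = 1000.0 − 840 ≈ 160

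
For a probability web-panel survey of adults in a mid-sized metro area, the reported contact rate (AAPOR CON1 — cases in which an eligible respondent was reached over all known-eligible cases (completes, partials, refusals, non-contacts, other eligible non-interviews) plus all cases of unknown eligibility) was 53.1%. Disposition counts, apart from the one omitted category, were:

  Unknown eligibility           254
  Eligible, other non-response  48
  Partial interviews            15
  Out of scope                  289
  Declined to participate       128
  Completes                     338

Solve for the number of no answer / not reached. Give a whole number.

Top: 338 + 15 + 128 + 48 = 529
CON1 = 529 / D = 0.531
D = 529 / 0.531 = 996.2
Rest of base = 783
no answer / not reached = 996.2 − 783 ≈ 213

213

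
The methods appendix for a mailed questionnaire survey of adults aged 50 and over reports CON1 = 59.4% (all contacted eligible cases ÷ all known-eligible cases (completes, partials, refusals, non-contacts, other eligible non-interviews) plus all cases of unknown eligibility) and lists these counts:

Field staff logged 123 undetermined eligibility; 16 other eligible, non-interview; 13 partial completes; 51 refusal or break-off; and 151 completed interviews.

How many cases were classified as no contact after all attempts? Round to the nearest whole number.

Num: 151 + 13 + 51 + 16 = 231
CON1 = 231 / D = 0.594
D = 231 / 0.594 = 388.9
Other denominator terms total 354
no contact after all attempts = 388.9 − 354 ≈ 35

35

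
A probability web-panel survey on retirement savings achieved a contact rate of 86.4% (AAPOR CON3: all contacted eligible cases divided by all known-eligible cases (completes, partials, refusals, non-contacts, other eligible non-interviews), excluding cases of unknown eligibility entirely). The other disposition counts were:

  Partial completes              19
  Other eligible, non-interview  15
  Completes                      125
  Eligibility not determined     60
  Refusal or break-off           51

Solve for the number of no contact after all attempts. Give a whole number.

33

Num = 125 + 19 + 51 + 15 = 210
CON3 = 210 / D = 0.864
D = 210 / 0.864 = 243.1
Remaining denominator categories sum to 210
no contact after all attempts = 243.1 − 210 ≈ 33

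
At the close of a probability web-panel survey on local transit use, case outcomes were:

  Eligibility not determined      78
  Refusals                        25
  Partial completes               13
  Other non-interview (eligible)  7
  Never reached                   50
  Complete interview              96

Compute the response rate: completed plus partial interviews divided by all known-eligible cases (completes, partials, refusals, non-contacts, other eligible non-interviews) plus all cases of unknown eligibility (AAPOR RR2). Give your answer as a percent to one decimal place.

40.5%

Num → 96 + 13 = 109
Denom → 96 + 13 + 25 + 50 + 7 + 78 = 269
RR2 = 109 / 269 = 0.4052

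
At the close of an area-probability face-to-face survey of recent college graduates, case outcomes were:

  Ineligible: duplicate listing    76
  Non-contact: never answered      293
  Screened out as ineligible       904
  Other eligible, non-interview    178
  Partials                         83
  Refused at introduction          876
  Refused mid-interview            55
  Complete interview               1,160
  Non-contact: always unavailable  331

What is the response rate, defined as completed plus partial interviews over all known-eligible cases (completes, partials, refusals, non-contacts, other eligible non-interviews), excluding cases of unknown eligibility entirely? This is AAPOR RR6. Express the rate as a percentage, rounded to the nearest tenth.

41.8%

Refusals = 876 + 55 = 931
Never reached = 293 + 331 = 624
Out of scope = 904 + 76 = 980
Numerator → 1160 + 83 = 1243
Denom → 1160 + 83 + 931 + 624 + 178 = 2976
RR6 = 1243 / 2976 = 0.4177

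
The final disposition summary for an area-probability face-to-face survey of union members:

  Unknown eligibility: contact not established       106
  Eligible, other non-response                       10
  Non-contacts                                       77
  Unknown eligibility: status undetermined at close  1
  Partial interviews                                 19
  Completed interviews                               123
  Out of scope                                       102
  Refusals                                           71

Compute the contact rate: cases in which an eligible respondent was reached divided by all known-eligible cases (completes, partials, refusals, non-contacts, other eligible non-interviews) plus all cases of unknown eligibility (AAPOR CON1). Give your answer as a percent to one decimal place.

Undetermined eligibility = 106 + 1 = 107
Num = 123 + 19 + 71 + 10 = 223
Base = 123 + 19 + 71 + 77 + 10 + 107 = 407
CON1 = 223 / 407 = 0.5479

54.8%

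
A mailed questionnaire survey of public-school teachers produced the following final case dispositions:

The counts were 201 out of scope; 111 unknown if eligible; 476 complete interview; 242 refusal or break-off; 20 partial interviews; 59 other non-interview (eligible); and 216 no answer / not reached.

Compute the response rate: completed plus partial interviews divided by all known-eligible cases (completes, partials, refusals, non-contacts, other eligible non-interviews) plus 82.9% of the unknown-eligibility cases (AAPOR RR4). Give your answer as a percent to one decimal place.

44.9%

Numerator → 476 + 20 = 496
Eligible (known) → 476 + 20 + 242 + 216 + 59 = 1013
e × U → 0.8290 × 111 = 92.02
Denominator → 1013 + 92.02 = 1105.02
RR4 = 496 / 1105.02 = 0.4489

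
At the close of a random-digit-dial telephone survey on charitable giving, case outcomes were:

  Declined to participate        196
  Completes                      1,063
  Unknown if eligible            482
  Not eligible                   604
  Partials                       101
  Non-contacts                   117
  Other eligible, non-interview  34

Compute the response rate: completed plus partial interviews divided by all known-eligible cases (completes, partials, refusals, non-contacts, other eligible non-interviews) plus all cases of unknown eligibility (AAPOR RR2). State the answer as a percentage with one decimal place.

58.4%

Num: 1063 + 101 = 1164
Denominator: 1063 + 101 + 196 + 117 + 34 + 482 = 1993
RR2 = 1164 / 1993 = 0.5840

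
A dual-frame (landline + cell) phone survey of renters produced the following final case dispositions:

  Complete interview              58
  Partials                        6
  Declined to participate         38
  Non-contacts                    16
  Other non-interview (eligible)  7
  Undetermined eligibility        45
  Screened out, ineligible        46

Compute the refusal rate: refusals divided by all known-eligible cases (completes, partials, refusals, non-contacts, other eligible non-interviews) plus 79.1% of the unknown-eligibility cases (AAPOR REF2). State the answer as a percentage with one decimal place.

Numerator: 38
Eligible (known): 58 + 6 + 38 + 16 + 7 = 125
Estimated eligible among unknowns: 0.7910 × 45 = 35.59
Base: 125 + 35.59 = 160.59
REF2 = 38 / 160.59 = 0.2366

23.7%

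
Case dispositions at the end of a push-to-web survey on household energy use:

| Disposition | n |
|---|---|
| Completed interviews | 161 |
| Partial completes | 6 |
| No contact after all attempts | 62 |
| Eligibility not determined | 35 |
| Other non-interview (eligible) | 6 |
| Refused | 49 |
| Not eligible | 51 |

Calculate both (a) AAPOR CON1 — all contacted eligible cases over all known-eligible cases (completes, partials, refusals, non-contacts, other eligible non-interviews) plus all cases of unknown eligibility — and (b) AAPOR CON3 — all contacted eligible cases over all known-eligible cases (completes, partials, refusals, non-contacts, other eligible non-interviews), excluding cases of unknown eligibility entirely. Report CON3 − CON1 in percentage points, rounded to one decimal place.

Numerator → 161 + 6 + 49 + 6 = 222
Base → 161 + 6 + 49 + 62 + 6 + 35 = 319
CON1 = 222 / 319 = 0.6959
Base → 161 + 6 + 49 + 62 + 6 = 284
CON3 = 222 / 284 = 0.7817
Difference = 78.17 − 69.59 = 8.58 percentage points

8.6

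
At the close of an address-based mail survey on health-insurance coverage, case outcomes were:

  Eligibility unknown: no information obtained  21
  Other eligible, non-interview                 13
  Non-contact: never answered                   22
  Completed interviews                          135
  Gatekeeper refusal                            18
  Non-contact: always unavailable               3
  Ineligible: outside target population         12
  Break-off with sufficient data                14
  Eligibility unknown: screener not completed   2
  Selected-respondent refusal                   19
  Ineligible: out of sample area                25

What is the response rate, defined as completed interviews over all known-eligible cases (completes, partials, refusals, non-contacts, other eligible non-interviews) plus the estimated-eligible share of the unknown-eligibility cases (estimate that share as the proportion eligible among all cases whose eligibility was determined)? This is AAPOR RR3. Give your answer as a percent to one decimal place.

Declined to participate = 18 + 19 = 37
No contact after all attempts = 22 + 3 = 25
Unknown eligibility = 2 + 21 = 23
Ineligible = 12 + 25 = 37
Num = 135
Eligible (known) = 135 + 14 + 37 + 25 + 13 = 224
e = 224 / (224 + 37) = 224 / 261 = 0.8582
Estimated eligible among unknowns = 0.8582 × 23 = 19.74
Denominator = 224 + 19.74 = 243.74
RR3 = 135 / 243.74 = 0.5539

55.4%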